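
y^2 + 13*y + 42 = (y + 6)*(y + 7)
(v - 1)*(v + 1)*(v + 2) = v^3 + 2*v^2 - v - 2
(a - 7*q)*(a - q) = a^2 - 8*a*q + 7*q^2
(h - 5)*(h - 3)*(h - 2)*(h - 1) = h^4 - 11*h^3 + 41*h^2 - 61*h + 30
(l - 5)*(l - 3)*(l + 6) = l^3 - 2*l^2 - 33*l + 90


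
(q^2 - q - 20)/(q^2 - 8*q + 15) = (q + 4)/(q - 3)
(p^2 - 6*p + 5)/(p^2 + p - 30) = (p - 1)/(p + 6)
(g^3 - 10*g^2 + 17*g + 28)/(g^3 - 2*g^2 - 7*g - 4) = (g - 7)/(g + 1)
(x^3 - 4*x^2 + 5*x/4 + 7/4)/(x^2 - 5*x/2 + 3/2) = (4*x^2 - 12*x - 7)/(2*(2*x - 3))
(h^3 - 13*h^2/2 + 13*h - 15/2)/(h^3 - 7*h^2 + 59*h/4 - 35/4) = 2*(h - 3)/(2*h - 7)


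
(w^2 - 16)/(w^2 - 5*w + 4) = (w + 4)/(w - 1)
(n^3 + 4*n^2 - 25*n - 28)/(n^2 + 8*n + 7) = n - 4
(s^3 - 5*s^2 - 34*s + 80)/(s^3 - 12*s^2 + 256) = (s^2 + 3*s - 10)/(s^2 - 4*s - 32)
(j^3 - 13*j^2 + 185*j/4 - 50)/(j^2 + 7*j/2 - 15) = (j^2 - 21*j/2 + 20)/(j + 6)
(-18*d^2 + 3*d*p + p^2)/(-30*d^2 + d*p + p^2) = (-3*d + p)/(-5*d + p)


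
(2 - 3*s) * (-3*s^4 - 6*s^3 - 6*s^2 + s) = 9*s^5 + 12*s^4 + 6*s^3 - 15*s^2 + 2*s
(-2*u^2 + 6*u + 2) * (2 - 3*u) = 6*u^3 - 22*u^2 + 6*u + 4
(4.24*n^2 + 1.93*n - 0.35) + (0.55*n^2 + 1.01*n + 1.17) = 4.79*n^2 + 2.94*n + 0.82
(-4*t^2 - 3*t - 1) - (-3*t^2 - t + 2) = -t^2 - 2*t - 3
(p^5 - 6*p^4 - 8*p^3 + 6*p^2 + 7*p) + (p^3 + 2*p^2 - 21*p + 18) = p^5 - 6*p^4 - 7*p^3 + 8*p^2 - 14*p + 18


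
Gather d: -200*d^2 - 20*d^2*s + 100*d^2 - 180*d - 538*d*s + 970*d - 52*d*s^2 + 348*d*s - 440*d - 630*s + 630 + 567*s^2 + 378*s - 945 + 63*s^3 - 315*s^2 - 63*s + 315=d^2*(-20*s - 100) + d*(-52*s^2 - 190*s + 350) + 63*s^3 + 252*s^2 - 315*s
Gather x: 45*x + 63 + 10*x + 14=55*x + 77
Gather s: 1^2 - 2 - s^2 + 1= -s^2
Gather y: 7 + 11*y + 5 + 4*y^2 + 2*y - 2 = 4*y^2 + 13*y + 10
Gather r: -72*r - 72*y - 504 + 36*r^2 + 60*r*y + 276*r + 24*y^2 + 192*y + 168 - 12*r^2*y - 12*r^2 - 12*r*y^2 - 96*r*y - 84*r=r^2*(24 - 12*y) + r*(-12*y^2 - 36*y + 120) + 24*y^2 + 120*y - 336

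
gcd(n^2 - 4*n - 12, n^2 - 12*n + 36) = n - 6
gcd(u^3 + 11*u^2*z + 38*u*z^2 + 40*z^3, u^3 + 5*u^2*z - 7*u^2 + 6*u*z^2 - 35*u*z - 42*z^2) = u + 2*z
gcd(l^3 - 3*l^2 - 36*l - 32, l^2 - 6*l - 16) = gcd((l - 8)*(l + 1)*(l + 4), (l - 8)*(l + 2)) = l - 8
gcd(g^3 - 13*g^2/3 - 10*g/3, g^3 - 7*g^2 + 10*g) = g^2 - 5*g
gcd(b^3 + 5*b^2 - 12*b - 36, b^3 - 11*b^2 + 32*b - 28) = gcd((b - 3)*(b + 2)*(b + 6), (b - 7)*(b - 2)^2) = 1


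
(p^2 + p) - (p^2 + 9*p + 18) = -8*p - 18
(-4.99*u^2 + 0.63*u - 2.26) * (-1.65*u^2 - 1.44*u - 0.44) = 8.2335*u^4 + 6.1461*u^3 + 5.0174*u^2 + 2.9772*u + 0.9944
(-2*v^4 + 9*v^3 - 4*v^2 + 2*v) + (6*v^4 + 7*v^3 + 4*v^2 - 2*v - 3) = 4*v^4 + 16*v^3 - 3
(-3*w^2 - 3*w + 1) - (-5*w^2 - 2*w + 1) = 2*w^2 - w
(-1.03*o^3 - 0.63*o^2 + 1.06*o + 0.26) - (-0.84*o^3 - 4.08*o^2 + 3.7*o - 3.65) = -0.19*o^3 + 3.45*o^2 - 2.64*o + 3.91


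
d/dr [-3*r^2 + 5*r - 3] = 5 - 6*r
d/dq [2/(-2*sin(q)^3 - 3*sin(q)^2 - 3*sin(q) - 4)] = 6*(2*sin(q) - cos(2*q) + 2)*cos(q)/(2*sin(q)^3 + 3*sin(q)^2 + 3*sin(q) + 4)^2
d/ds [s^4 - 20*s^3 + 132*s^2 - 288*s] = 4*s^3 - 60*s^2 + 264*s - 288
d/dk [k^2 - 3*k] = 2*k - 3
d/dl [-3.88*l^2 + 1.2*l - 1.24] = 1.2 - 7.76*l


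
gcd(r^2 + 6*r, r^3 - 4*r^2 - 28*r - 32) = 1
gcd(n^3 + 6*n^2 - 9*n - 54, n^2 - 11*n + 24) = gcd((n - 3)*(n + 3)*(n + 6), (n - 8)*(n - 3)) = n - 3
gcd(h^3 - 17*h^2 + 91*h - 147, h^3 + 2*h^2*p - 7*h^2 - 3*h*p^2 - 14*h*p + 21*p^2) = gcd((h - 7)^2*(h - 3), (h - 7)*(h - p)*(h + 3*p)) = h - 7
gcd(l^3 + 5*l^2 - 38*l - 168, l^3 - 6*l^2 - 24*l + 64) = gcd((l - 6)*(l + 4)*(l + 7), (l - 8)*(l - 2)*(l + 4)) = l + 4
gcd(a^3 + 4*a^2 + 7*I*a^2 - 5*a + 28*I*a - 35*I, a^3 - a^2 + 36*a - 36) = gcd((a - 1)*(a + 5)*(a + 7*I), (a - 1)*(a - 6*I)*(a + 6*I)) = a - 1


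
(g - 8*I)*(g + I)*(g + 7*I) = g^3 + 57*g + 56*I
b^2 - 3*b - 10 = (b - 5)*(b + 2)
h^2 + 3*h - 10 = (h - 2)*(h + 5)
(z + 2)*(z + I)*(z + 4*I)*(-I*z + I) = -I*z^4 + 5*z^3 - I*z^3 + 5*z^2 + 6*I*z^2 - 10*z + 4*I*z - 8*I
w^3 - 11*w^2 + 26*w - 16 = (w - 8)*(w - 2)*(w - 1)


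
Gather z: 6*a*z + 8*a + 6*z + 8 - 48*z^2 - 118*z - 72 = 8*a - 48*z^2 + z*(6*a - 112) - 64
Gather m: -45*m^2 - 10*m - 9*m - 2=-45*m^2 - 19*m - 2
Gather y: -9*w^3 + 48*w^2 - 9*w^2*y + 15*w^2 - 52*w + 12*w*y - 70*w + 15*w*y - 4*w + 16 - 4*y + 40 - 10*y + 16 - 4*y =-9*w^3 + 63*w^2 - 126*w + y*(-9*w^2 + 27*w - 18) + 72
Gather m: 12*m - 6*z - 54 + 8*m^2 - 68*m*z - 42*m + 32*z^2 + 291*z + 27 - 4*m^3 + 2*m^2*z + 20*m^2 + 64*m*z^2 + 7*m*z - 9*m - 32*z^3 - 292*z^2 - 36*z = -4*m^3 + m^2*(2*z + 28) + m*(64*z^2 - 61*z - 39) - 32*z^3 - 260*z^2 + 249*z - 27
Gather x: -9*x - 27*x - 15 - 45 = -36*x - 60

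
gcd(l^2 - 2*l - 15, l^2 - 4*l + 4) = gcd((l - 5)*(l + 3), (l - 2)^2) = 1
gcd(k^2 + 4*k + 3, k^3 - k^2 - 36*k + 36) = 1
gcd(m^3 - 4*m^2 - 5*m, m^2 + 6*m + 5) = m + 1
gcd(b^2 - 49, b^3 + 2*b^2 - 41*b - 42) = b + 7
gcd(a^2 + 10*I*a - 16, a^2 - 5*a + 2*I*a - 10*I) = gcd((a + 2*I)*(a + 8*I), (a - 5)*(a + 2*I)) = a + 2*I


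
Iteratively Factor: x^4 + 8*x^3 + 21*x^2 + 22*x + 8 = (x + 2)*(x^3 + 6*x^2 + 9*x + 4) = (x + 1)*(x + 2)*(x^2 + 5*x + 4) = (x + 1)^2*(x + 2)*(x + 4)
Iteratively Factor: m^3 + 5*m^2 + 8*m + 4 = (m + 1)*(m^2 + 4*m + 4) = (m + 1)*(m + 2)*(m + 2)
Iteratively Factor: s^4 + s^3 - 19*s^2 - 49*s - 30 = (s + 3)*(s^3 - 2*s^2 - 13*s - 10) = (s - 5)*(s + 3)*(s^2 + 3*s + 2) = (s - 5)*(s + 1)*(s + 3)*(s + 2)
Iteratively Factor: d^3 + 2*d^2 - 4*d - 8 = (d + 2)*(d^2 - 4) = (d + 2)^2*(d - 2)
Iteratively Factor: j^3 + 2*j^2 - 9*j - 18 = (j - 3)*(j^2 + 5*j + 6) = (j - 3)*(j + 2)*(j + 3)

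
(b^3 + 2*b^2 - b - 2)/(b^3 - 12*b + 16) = (b^3 + 2*b^2 - b - 2)/(b^3 - 12*b + 16)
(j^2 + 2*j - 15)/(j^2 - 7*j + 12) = (j + 5)/(j - 4)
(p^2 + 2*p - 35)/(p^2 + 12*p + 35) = (p - 5)/(p + 5)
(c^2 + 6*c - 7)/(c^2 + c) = (c^2 + 6*c - 7)/(c*(c + 1))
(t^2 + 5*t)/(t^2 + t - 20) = t/(t - 4)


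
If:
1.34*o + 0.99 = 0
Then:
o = -0.74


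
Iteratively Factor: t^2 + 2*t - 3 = (t - 1)*(t + 3)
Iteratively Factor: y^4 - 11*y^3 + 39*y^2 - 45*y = (y - 3)*(y^3 - 8*y^2 + 15*y) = y*(y - 3)*(y^2 - 8*y + 15) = y*(y - 3)^2*(y - 5)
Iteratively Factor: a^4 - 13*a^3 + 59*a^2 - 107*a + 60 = (a - 1)*(a^3 - 12*a^2 + 47*a - 60) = (a - 4)*(a - 1)*(a^2 - 8*a + 15) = (a - 4)*(a - 3)*(a - 1)*(a - 5)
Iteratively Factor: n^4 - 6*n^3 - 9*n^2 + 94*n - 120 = (n - 3)*(n^3 - 3*n^2 - 18*n + 40) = (n - 3)*(n + 4)*(n^2 - 7*n + 10) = (n - 3)*(n - 2)*(n + 4)*(n - 5)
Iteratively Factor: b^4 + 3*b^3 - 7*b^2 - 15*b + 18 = (b + 3)*(b^3 - 7*b + 6) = (b - 1)*(b + 3)*(b^2 + b - 6) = (b - 2)*(b - 1)*(b + 3)*(b + 3)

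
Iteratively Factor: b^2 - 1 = (b - 1)*(b + 1)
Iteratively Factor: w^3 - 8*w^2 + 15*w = (w)*(w^2 - 8*w + 15) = w*(w - 3)*(w - 5)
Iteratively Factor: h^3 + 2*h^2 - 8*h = (h - 2)*(h^2 + 4*h) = h*(h - 2)*(h + 4)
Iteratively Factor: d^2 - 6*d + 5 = (d - 5)*(d - 1)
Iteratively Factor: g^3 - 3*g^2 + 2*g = (g)*(g^2 - 3*g + 2) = g*(g - 1)*(g - 2)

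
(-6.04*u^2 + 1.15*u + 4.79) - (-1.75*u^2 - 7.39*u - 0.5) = -4.29*u^2 + 8.54*u + 5.29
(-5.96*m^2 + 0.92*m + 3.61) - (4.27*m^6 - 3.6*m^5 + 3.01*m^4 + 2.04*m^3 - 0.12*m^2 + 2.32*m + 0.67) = -4.27*m^6 + 3.6*m^5 - 3.01*m^4 - 2.04*m^3 - 5.84*m^2 - 1.4*m + 2.94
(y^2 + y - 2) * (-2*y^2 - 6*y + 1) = -2*y^4 - 8*y^3 - y^2 + 13*y - 2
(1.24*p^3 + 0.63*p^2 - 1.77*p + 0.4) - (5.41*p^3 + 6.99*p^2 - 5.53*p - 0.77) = -4.17*p^3 - 6.36*p^2 + 3.76*p + 1.17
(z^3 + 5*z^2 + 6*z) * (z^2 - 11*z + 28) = z^5 - 6*z^4 - 21*z^3 + 74*z^2 + 168*z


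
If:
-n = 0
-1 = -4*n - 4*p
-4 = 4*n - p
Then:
No Solution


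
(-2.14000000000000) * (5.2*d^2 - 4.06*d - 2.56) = -11.128*d^2 + 8.6884*d + 5.4784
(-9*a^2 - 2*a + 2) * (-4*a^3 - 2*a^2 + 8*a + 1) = 36*a^5 + 26*a^4 - 76*a^3 - 29*a^2 + 14*a + 2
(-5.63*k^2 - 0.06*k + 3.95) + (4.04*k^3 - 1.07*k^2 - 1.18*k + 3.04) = 4.04*k^3 - 6.7*k^2 - 1.24*k + 6.99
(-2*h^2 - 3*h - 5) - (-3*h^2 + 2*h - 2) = h^2 - 5*h - 3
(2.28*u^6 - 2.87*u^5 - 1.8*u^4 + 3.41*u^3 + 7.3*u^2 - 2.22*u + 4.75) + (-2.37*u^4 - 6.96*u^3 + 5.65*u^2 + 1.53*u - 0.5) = 2.28*u^6 - 2.87*u^5 - 4.17*u^4 - 3.55*u^3 + 12.95*u^2 - 0.69*u + 4.25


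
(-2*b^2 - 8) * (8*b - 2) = -16*b^3 + 4*b^2 - 64*b + 16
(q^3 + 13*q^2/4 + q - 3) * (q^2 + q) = q^5 + 17*q^4/4 + 17*q^3/4 - 2*q^2 - 3*q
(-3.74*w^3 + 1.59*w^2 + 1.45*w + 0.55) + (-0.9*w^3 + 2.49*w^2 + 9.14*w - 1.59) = -4.64*w^3 + 4.08*w^2 + 10.59*w - 1.04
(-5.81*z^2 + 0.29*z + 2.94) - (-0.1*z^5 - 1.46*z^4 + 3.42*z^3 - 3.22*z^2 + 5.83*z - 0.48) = 0.1*z^5 + 1.46*z^4 - 3.42*z^3 - 2.59*z^2 - 5.54*z + 3.42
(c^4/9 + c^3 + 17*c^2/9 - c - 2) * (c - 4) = c^5/9 + 5*c^4/9 - 19*c^3/9 - 77*c^2/9 + 2*c + 8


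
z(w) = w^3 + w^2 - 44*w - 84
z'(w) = 3*w^2 + 2*w - 44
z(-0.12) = -78.71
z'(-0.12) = -44.20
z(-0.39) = -66.75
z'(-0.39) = -44.32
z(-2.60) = 19.58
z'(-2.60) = -28.92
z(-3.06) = 31.35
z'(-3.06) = -22.03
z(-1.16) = -33.18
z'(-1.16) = -42.28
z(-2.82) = 25.61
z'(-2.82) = -25.78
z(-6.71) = -45.85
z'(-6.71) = 77.65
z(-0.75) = -50.86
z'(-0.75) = -43.81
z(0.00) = -84.00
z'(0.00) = -44.00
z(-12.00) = -1140.00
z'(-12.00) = 364.00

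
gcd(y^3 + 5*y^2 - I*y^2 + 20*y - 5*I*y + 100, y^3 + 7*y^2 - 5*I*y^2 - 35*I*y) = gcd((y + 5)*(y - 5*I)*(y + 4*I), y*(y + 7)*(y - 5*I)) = y - 5*I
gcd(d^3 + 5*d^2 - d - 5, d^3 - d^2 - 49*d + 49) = d - 1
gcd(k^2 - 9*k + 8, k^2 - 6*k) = 1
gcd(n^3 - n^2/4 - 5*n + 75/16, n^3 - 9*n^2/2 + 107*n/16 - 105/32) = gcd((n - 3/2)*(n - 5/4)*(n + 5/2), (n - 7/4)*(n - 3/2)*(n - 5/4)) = n^2 - 11*n/4 + 15/8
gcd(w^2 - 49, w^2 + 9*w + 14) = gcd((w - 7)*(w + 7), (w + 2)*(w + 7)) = w + 7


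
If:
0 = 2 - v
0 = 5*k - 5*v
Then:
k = 2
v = 2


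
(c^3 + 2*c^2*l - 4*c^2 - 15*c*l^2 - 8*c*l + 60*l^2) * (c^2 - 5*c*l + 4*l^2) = c^5 - 3*c^4*l - 4*c^4 - 21*c^3*l^2 + 12*c^3*l + 83*c^2*l^3 + 84*c^2*l^2 - 60*c*l^4 - 332*c*l^3 + 240*l^4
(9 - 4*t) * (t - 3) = -4*t^2 + 21*t - 27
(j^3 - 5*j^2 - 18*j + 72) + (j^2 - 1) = j^3 - 4*j^2 - 18*j + 71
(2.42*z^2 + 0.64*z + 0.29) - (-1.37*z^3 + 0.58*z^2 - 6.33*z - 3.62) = 1.37*z^3 + 1.84*z^2 + 6.97*z + 3.91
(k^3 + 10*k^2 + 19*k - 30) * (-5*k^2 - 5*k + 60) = -5*k^5 - 55*k^4 - 85*k^3 + 655*k^2 + 1290*k - 1800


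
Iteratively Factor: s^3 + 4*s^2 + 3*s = (s + 1)*(s^2 + 3*s) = (s + 1)*(s + 3)*(s)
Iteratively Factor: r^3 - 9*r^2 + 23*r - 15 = (r - 5)*(r^2 - 4*r + 3) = (r - 5)*(r - 3)*(r - 1)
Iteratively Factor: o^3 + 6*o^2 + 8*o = (o + 4)*(o^2 + 2*o) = o*(o + 4)*(o + 2)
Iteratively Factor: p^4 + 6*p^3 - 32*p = (p)*(p^3 + 6*p^2 - 32) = p*(p + 4)*(p^2 + 2*p - 8) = p*(p - 2)*(p + 4)*(p + 4)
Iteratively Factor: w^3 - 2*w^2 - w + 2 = (w + 1)*(w^2 - 3*w + 2) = (w - 1)*(w + 1)*(w - 2)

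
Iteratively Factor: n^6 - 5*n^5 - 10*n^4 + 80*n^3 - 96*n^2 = (n + 4)*(n^5 - 9*n^4 + 26*n^3 - 24*n^2) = n*(n + 4)*(n^4 - 9*n^3 + 26*n^2 - 24*n) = n*(n - 4)*(n + 4)*(n^3 - 5*n^2 + 6*n) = n*(n - 4)*(n - 2)*(n + 4)*(n^2 - 3*n) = n*(n - 4)*(n - 3)*(n - 2)*(n + 4)*(n)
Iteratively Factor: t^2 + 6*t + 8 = (t + 2)*(t + 4)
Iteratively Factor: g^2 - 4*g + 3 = (g - 1)*(g - 3)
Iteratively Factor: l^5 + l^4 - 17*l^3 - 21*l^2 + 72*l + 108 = (l + 3)*(l^4 - 2*l^3 - 11*l^2 + 12*l + 36) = (l + 2)*(l + 3)*(l^3 - 4*l^2 - 3*l + 18) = (l - 3)*(l + 2)*(l + 3)*(l^2 - l - 6) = (l - 3)^2*(l + 2)*(l + 3)*(l + 2)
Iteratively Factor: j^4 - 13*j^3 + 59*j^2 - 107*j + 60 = (j - 3)*(j^3 - 10*j^2 + 29*j - 20) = (j - 5)*(j - 3)*(j^2 - 5*j + 4) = (j - 5)*(j - 4)*(j - 3)*(j - 1)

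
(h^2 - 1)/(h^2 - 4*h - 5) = (h - 1)/(h - 5)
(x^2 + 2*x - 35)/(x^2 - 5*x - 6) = (-x^2 - 2*x + 35)/(-x^2 + 5*x + 6)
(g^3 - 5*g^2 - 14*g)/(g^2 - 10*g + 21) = g*(g + 2)/(g - 3)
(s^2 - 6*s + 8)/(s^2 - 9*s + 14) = (s - 4)/(s - 7)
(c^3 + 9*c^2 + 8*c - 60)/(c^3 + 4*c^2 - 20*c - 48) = (c^2 + 3*c - 10)/(c^2 - 2*c - 8)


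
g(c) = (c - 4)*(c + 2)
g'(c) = 2*c - 2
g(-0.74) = -5.97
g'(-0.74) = -3.48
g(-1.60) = -2.24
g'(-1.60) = -5.20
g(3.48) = -2.85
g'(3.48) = 4.96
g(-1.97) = -0.18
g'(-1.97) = -5.94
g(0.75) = -8.94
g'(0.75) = -0.50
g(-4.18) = 17.83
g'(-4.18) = -10.36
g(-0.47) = -6.84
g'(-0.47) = -2.94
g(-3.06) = 7.48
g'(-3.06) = -8.12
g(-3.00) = 7.00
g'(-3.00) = -8.00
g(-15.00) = 247.00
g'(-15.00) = -32.00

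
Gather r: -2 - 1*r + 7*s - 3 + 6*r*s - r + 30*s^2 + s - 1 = r*(6*s - 2) + 30*s^2 + 8*s - 6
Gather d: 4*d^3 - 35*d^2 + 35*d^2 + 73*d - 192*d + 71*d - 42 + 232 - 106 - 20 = 4*d^3 - 48*d + 64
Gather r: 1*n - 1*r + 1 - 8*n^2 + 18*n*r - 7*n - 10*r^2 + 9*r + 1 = -8*n^2 - 6*n - 10*r^2 + r*(18*n + 8) + 2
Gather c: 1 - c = 1 - c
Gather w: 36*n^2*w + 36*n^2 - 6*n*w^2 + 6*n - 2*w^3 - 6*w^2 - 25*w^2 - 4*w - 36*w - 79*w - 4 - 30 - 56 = 36*n^2 + 6*n - 2*w^3 + w^2*(-6*n - 31) + w*(36*n^2 - 119) - 90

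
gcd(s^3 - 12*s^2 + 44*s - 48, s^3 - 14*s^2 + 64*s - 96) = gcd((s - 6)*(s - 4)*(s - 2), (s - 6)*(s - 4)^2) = s^2 - 10*s + 24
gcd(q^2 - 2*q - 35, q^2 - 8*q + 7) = q - 7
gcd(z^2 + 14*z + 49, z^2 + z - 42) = z + 7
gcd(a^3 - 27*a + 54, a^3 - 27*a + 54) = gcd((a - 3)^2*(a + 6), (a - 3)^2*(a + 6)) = a^3 - 27*a + 54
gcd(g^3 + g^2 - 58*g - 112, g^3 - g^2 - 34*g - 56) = g + 2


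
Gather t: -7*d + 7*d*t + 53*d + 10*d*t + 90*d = 17*d*t + 136*d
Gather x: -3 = -3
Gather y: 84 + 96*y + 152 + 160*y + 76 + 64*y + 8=320*y + 320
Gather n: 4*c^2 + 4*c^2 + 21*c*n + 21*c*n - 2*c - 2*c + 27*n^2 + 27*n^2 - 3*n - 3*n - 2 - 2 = 8*c^2 - 4*c + 54*n^2 + n*(42*c - 6) - 4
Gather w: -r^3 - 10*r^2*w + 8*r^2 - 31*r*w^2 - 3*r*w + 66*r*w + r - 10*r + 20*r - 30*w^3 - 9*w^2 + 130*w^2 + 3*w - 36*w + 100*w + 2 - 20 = -r^3 + 8*r^2 + 11*r - 30*w^3 + w^2*(121 - 31*r) + w*(-10*r^2 + 63*r + 67) - 18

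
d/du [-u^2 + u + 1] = 1 - 2*u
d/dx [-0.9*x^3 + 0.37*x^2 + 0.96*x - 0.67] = -2.7*x^2 + 0.74*x + 0.96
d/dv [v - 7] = 1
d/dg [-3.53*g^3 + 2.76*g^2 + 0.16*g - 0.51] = -10.59*g^2 + 5.52*g + 0.16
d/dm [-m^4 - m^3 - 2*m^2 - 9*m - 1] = -4*m^3 - 3*m^2 - 4*m - 9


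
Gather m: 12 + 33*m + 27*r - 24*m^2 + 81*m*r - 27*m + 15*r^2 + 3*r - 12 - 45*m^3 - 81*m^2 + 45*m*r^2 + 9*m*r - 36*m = -45*m^3 - 105*m^2 + m*(45*r^2 + 90*r - 30) + 15*r^2 + 30*r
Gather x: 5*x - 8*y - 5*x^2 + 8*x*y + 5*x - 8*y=-5*x^2 + x*(8*y + 10) - 16*y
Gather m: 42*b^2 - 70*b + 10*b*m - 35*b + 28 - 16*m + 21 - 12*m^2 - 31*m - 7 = 42*b^2 - 105*b - 12*m^2 + m*(10*b - 47) + 42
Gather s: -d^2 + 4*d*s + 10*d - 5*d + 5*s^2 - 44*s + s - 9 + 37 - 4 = -d^2 + 5*d + 5*s^2 + s*(4*d - 43) + 24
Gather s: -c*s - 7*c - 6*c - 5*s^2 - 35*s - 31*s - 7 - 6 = -13*c - 5*s^2 + s*(-c - 66) - 13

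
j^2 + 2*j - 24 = (j - 4)*(j + 6)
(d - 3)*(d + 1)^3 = d^4 - 6*d^2 - 8*d - 3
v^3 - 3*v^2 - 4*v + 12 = (v - 3)*(v - 2)*(v + 2)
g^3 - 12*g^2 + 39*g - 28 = (g - 7)*(g - 4)*(g - 1)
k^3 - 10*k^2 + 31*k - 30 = (k - 5)*(k - 3)*(k - 2)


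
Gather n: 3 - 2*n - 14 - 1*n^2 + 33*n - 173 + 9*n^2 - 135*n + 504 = 8*n^2 - 104*n + 320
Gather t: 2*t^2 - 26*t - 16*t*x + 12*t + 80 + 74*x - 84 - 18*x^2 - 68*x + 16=2*t^2 + t*(-16*x - 14) - 18*x^2 + 6*x + 12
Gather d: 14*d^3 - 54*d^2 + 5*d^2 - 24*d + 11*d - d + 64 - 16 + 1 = 14*d^3 - 49*d^2 - 14*d + 49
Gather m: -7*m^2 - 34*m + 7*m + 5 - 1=-7*m^2 - 27*m + 4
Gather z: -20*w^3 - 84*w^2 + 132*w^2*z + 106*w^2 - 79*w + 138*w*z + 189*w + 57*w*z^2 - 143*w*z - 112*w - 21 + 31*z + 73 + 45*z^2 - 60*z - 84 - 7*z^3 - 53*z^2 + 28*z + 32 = -20*w^3 + 22*w^2 - 2*w - 7*z^3 + z^2*(57*w - 8) + z*(132*w^2 - 5*w - 1)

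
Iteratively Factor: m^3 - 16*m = (m + 4)*(m^2 - 4*m) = m*(m + 4)*(m - 4)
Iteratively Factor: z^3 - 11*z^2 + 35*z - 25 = (z - 5)*(z^2 - 6*z + 5) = (z - 5)*(z - 1)*(z - 5)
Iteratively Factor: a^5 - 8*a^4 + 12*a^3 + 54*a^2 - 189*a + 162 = (a - 3)*(a^4 - 5*a^3 - 3*a^2 + 45*a - 54) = (a - 3)^2*(a^3 - 2*a^2 - 9*a + 18) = (a - 3)^2*(a - 2)*(a^2 - 9) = (a - 3)^3*(a - 2)*(a + 3)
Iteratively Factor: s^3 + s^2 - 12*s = (s - 3)*(s^2 + 4*s) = s*(s - 3)*(s + 4)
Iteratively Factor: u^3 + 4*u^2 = (u)*(u^2 + 4*u) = u^2*(u + 4)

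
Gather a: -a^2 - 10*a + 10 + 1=-a^2 - 10*a + 11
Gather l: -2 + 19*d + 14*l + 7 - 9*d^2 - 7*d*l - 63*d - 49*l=-9*d^2 - 44*d + l*(-7*d - 35) + 5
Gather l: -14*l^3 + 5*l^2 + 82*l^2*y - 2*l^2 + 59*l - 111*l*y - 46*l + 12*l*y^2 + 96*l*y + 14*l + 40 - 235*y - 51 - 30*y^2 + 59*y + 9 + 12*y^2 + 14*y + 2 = -14*l^3 + l^2*(82*y + 3) + l*(12*y^2 - 15*y + 27) - 18*y^2 - 162*y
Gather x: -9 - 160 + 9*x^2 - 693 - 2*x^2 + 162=7*x^2 - 700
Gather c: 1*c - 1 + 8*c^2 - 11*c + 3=8*c^2 - 10*c + 2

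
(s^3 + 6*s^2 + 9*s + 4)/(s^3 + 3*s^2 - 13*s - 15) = (s^2 + 5*s + 4)/(s^2 + 2*s - 15)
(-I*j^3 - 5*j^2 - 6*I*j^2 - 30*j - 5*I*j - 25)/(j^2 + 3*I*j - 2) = -(I*j^3 + j^2*(5 + 6*I) + 5*j*(6 + I) + 25)/(j^2 + 3*I*j - 2)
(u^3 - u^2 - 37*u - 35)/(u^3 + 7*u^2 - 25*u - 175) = (u^2 - 6*u - 7)/(u^2 + 2*u - 35)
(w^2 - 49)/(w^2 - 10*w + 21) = (w + 7)/(w - 3)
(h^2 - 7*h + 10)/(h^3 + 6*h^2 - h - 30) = (h - 5)/(h^2 + 8*h + 15)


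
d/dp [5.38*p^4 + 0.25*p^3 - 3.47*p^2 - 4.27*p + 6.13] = 21.52*p^3 + 0.75*p^2 - 6.94*p - 4.27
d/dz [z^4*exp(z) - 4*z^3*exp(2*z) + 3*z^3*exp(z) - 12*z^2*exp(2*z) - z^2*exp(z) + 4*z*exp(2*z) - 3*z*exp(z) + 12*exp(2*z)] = (z^4 - 8*z^3*exp(z) + 7*z^3 - 36*z^2*exp(z) + 8*z^2 - 16*z*exp(z) - 5*z + 28*exp(z) - 3)*exp(z)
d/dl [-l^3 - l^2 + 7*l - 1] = -3*l^2 - 2*l + 7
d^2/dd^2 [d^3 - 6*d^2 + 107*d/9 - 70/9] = 6*d - 12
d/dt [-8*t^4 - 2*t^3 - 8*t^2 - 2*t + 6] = -32*t^3 - 6*t^2 - 16*t - 2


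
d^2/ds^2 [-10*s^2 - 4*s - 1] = -20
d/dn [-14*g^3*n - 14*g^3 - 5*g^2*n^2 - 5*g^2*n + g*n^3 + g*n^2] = g*(-14*g^2 - 10*g*n - 5*g + 3*n^2 + 2*n)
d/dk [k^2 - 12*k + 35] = 2*k - 12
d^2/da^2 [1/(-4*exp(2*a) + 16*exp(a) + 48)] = (-(1 - exp(a))*(-exp(2*a) + 4*exp(a) + 12) + 2*(exp(a) - 2)^2*exp(a))*exp(a)/(-exp(2*a) + 4*exp(a) + 12)^3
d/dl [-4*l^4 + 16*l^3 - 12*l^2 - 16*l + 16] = -16*l^3 + 48*l^2 - 24*l - 16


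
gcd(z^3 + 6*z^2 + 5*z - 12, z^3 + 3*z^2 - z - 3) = z^2 + 2*z - 3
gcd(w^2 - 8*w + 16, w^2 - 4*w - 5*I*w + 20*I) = w - 4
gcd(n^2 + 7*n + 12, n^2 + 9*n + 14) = 1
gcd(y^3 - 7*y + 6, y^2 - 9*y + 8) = y - 1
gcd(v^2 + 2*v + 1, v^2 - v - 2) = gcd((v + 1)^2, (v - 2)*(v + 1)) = v + 1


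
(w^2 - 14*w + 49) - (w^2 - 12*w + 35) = 14 - 2*w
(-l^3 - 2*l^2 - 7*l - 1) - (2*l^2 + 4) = -l^3 - 4*l^2 - 7*l - 5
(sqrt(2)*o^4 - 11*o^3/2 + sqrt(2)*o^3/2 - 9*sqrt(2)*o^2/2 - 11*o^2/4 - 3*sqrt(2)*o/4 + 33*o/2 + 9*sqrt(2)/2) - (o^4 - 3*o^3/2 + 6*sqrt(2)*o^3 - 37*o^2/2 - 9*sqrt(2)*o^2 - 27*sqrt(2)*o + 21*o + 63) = -o^4 + sqrt(2)*o^4 - 11*sqrt(2)*o^3/2 - 4*o^3 + 9*sqrt(2)*o^2/2 + 63*o^2/4 - 9*o/2 + 105*sqrt(2)*o/4 - 63 + 9*sqrt(2)/2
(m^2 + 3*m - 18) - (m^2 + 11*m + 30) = -8*m - 48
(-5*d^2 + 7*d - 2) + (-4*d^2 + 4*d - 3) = -9*d^2 + 11*d - 5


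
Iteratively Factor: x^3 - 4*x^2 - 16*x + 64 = (x + 4)*(x^2 - 8*x + 16) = (x - 4)*(x + 4)*(x - 4)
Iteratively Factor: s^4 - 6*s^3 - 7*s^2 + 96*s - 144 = (s + 4)*(s^3 - 10*s^2 + 33*s - 36) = (s - 3)*(s + 4)*(s^2 - 7*s + 12) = (s - 4)*(s - 3)*(s + 4)*(s - 3)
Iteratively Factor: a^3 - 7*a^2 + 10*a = (a)*(a^2 - 7*a + 10) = a*(a - 2)*(a - 5)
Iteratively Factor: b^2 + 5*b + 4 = (b + 4)*(b + 1)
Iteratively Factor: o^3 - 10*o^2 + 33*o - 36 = (o - 3)*(o^2 - 7*o + 12) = (o - 4)*(o - 3)*(o - 3)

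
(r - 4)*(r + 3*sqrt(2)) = r^2 - 4*r + 3*sqrt(2)*r - 12*sqrt(2)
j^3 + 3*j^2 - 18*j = j*(j - 3)*(j + 6)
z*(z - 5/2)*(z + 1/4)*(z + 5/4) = z^4 - z^3 - 55*z^2/16 - 25*z/32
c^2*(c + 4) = c^3 + 4*c^2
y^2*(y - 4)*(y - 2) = y^4 - 6*y^3 + 8*y^2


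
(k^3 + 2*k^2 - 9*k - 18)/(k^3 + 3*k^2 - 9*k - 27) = (k + 2)/(k + 3)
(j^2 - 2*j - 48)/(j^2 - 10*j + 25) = (j^2 - 2*j - 48)/(j^2 - 10*j + 25)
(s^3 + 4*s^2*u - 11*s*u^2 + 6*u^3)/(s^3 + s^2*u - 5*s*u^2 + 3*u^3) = (s + 6*u)/(s + 3*u)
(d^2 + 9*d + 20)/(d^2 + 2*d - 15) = (d + 4)/(d - 3)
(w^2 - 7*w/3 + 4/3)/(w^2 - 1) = (w - 4/3)/(w + 1)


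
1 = 1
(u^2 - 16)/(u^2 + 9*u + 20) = (u - 4)/(u + 5)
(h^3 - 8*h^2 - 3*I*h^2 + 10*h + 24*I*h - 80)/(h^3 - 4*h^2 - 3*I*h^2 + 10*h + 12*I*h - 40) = (h - 8)/(h - 4)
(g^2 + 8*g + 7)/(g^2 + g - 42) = (g + 1)/(g - 6)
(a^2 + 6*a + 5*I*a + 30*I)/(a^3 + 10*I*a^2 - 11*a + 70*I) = (a + 6)/(a^2 + 5*I*a + 14)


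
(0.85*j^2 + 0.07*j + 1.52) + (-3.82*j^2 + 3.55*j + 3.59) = -2.97*j^2 + 3.62*j + 5.11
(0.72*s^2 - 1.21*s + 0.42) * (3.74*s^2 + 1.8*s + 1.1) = 2.6928*s^4 - 3.2294*s^3 + 0.1848*s^2 - 0.575*s + 0.462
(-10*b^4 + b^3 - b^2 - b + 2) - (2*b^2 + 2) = -10*b^4 + b^3 - 3*b^2 - b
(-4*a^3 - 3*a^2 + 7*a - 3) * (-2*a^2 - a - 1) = 8*a^5 + 10*a^4 - 7*a^3 + 2*a^2 - 4*a + 3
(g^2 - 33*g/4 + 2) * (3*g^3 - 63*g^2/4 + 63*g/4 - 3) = 3*g^5 - 81*g^4/2 + 2427*g^3/16 - 2631*g^2/16 + 225*g/4 - 6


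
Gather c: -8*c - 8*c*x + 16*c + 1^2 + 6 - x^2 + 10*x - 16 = c*(8 - 8*x) - x^2 + 10*x - 9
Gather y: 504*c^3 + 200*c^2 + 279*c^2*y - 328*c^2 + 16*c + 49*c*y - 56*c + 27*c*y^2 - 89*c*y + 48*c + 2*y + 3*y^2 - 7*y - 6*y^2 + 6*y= 504*c^3 - 128*c^2 + 8*c + y^2*(27*c - 3) + y*(279*c^2 - 40*c + 1)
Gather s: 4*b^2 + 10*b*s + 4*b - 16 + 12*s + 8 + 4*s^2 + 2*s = 4*b^2 + 4*b + 4*s^2 + s*(10*b + 14) - 8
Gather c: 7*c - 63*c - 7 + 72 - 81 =-56*c - 16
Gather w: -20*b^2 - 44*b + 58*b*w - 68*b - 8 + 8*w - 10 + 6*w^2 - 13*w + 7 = -20*b^2 - 112*b + 6*w^2 + w*(58*b - 5) - 11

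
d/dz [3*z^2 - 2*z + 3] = 6*z - 2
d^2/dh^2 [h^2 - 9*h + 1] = 2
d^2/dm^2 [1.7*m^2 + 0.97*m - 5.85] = 3.40000000000000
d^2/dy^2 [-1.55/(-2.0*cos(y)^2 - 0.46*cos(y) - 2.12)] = (-24.8*(1 - cos(y)^2)^2 - 4.278*cos(y)^3 + 13.56002*cos(y)^2 + 10.06756*cos(y) + 12.31196)/(2.0*cos(y)^2 + 0.46*cos(y) + 2.12)^3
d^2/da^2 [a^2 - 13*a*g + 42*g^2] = 2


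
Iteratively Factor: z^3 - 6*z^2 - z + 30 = (z - 3)*(z^2 - 3*z - 10) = (z - 5)*(z - 3)*(z + 2)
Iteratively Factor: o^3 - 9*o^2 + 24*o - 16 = (o - 1)*(o^2 - 8*o + 16) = (o - 4)*(o - 1)*(o - 4)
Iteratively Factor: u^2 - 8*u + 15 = (u - 3)*(u - 5)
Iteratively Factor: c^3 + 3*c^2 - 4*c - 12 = (c + 3)*(c^2 - 4) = (c + 2)*(c + 3)*(c - 2)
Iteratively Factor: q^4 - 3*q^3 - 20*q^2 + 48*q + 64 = (q + 4)*(q^3 - 7*q^2 + 8*q + 16) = (q + 1)*(q + 4)*(q^2 - 8*q + 16) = (q - 4)*(q + 1)*(q + 4)*(q - 4)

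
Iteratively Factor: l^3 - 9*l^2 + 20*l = (l - 4)*(l^2 - 5*l) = l*(l - 4)*(l - 5)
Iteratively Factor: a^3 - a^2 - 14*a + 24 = (a - 2)*(a^2 + a - 12) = (a - 2)*(a + 4)*(a - 3)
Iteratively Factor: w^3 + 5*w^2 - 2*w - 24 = (w + 4)*(w^2 + w - 6) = (w + 3)*(w + 4)*(w - 2)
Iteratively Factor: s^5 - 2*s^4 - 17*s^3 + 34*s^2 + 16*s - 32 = (s - 2)*(s^4 - 17*s^2 + 16) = (s - 2)*(s - 1)*(s^3 + s^2 - 16*s - 16) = (s - 4)*(s - 2)*(s - 1)*(s^2 + 5*s + 4) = (s - 4)*(s - 2)*(s - 1)*(s + 4)*(s + 1)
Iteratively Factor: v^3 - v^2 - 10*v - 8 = (v + 1)*(v^2 - 2*v - 8) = (v + 1)*(v + 2)*(v - 4)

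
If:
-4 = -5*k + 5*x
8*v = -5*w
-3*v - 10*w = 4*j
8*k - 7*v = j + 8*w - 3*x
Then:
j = -715*x/51 - 416/51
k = x + 4/5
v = -220*x/51 - 128/51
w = 352*x/51 + 1024/255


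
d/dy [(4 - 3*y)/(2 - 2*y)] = 1/(2*(y - 1)^2)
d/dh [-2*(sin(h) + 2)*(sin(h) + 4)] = -4*(sin(h) + 3)*cos(h)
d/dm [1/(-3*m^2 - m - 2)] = (6*m + 1)/(3*m^2 + m + 2)^2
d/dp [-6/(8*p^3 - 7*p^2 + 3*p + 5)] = 6*(24*p^2 - 14*p + 3)/(8*p^3 - 7*p^2 + 3*p + 5)^2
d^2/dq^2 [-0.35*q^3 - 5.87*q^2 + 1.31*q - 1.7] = -2.1*q - 11.74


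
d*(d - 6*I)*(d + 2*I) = d^3 - 4*I*d^2 + 12*d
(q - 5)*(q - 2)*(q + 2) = q^3 - 5*q^2 - 4*q + 20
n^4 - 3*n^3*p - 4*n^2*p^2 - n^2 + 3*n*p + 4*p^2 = (n - 1)*(n + 1)*(n - 4*p)*(n + p)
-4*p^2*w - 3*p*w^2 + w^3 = w*(-4*p + w)*(p + w)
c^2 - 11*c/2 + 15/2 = (c - 3)*(c - 5/2)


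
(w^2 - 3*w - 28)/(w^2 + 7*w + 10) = (w^2 - 3*w - 28)/(w^2 + 7*w + 10)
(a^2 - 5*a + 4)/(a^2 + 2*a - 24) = (a - 1)/(a + 6)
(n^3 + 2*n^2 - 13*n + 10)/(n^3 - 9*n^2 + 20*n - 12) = (n + 5)/(n - 6)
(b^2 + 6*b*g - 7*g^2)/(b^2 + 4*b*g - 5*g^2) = (b + 7*g)/(b + 5*g)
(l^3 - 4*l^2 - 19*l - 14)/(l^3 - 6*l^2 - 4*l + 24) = (l^2 - 6*l - 7)/(l^2 - 8*l + 12)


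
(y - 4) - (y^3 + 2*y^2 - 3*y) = -y^3 - 2*y^2 + 4*y - 4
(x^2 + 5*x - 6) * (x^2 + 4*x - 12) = x^4 + 9*x^3 + 2*x^2 - 84*x + 72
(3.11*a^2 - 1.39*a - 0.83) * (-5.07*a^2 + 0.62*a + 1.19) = -15.7677*a^4 + 8.9755*a^3 + 7.0472*a^2 - 2.1687*a - 0.9877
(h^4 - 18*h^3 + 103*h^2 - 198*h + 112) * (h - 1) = h^5 - 19*h^4 + 121*h^3 - 301*h^2 + 310*h - 112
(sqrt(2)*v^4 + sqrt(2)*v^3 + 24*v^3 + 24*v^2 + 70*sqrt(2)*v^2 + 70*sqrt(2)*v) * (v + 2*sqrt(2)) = sqrt(2)*v^5 + sqrt(2)*v^4 + 28*v^4 + 28*v^3 + 118*sqrt(2)*v^3 + 118*sqrt(2)*v^2 + 280*v^2 + 280*v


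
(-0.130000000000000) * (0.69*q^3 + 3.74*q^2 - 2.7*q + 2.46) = -0.0897*q^3 - 0.4862*q^2 + 0.351*q - 0.3198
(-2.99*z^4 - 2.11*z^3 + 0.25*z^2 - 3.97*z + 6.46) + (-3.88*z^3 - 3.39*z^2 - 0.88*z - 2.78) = -2.99*z^4 - 5.99*z^3 - 3.14*z^2 - 4.85*z + 3.68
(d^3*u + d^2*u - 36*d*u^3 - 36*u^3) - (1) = d^3*u + d^2*u - 36*d*u^3 - 36*u^3 - 1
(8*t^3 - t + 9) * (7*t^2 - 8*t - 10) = 56*t^5 - 64*t^4 - 87*t^3 + 71*t^2 - 62*t - 90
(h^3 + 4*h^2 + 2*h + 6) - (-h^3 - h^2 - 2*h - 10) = 2*h^3 + 5*h^2 + 4*h + 16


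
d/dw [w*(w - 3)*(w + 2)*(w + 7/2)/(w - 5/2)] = (12*w^4 - 20*w^3 - 113*w^2 + 190*w + 210)/(4*w^2 - 20*w + 25)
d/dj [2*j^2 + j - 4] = 4*j + 1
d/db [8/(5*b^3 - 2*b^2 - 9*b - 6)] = 8*(-15*b^2 + 4*b + 9)/(-5*b^3 + 2*b^2 + 9*b + 6)^2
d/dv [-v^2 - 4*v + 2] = -2*v - 4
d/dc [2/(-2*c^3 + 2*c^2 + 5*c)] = 2*(6*c^2 - 4*c - 5)/(c^2*(-2*c^2 + 2*c + 5)^2)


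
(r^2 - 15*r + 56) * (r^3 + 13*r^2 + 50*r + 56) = r^5 - 2*r^4 - 89*r^3 + 34*r^2 + 1960*r + 3136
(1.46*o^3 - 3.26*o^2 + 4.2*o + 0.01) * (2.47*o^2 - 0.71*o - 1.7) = 3.6062*o^5 - 9.0888*o^4 + 10.2066*o^3 + 2.5847*o^2 - 7.1471*o - 0.017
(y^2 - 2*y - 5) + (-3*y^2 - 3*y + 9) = -2*y^2 - 5*y + 4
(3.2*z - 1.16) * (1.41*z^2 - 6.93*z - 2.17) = 4.512*z^3 - 23.8116*z^2 + 1.0948*z + 2.5172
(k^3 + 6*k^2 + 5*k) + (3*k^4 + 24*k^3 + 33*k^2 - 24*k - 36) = 3*k^4 + 25*k^3 + 39*k^2 - 19*k - 36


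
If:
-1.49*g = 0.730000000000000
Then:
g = -0.49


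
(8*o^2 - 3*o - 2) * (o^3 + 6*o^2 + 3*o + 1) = 8*o^5 + 45*o^4 + 4*o^3 - 13*o^2 - 9*o - 2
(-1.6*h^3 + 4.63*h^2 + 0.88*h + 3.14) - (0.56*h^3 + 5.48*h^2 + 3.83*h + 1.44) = -2.16*h^3 - 0.850000000000001*h^2 - 2.95*h + 1.7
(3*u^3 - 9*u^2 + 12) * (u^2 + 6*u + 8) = 3*u^5 + 9*u^4 - 30*u^3 - 60*u^2 + 72*u + 96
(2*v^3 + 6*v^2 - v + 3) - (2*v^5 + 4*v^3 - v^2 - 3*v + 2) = -2*v^5 - 2*v^3 + 7*v^2 + 2*v + 1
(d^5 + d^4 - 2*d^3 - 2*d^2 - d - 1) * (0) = 0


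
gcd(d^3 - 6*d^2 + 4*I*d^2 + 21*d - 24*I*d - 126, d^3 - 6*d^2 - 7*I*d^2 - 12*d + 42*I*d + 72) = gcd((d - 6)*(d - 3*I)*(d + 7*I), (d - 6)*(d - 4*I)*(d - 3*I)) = d^2 + d*(-6 - 3*I) + 18*I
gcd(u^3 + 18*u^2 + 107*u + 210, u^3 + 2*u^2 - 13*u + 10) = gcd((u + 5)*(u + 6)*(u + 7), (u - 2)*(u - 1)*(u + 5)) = u + 5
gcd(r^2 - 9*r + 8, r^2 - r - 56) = r - 8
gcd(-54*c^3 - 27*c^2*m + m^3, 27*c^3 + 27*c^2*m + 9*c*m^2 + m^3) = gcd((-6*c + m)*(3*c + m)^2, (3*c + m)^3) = 9*c^2 + 6*c*m + m^2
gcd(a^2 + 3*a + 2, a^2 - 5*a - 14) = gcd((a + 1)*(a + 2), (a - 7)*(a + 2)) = a + 2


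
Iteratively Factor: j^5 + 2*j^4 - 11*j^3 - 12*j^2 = (j - 3)*(j^4 + 5*j^3 + 4*j^2) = j*(j - 3)*(j^3 + 5*j^2 + 4*j) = j*(j - 3)*(j + 1)*(j^2 + 4*j) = j*(j - 3)*(j + 1)*(j + 4)*(j)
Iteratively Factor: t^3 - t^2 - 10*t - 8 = (t + 2)*(t^2 - 3*t - 4) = (t + 1)*(t + 2)*(t - 4)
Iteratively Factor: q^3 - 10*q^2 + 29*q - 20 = (q - 1)*(q^2 - 9*q + 20) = (q - 4)*(q - 1)*(q - 5)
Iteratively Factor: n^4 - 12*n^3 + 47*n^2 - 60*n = (n - 4)*(n^3 - 8*n^2 + 15*n) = (n - 4)*(n - 3)*(n^2 - 5*n) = n*(n - 4)*(n - 3)*(n - 5)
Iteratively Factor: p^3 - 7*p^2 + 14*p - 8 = (p - 1)*(p^2 - 6*p + 8) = (p - 4)*(p - 1)*(p - 2)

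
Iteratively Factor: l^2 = (l)*(l)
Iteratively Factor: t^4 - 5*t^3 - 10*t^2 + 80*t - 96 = (t - 3)*(t^3 - 2*t^2 - 16*t + 32) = (t - 4)*(t - 3)*(t^2 + 2*t - 8) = (t - 4)*(t - 3)*(t + 4)*(t - 2)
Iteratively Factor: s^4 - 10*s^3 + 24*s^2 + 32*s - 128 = (s - 4)*(s^3 - 6*s^2 + 32) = (s - 4)*(s + 2)*(s^2 - 8*s + 16) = (s - 4)^2*(s + 2)*(s - 4)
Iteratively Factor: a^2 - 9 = (a - 3)*(a + 3)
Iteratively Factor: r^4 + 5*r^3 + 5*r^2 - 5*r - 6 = (r + 1)*(r^3 + 4*r^2 + r - 6) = (r + 1)*(r + 3)*(r^2 + r - 2) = (r + 1)*(r + 2)*(r + 3)*(r - 1)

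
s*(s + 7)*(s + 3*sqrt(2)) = s^3 + 3*sqrt(2)*s^2 + 7*s^2 + 21*sqrt(2)*s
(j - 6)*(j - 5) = j^2 - 11*j + 30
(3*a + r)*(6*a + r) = 18*a^2 + 9*a*r + r^2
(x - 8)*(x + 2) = x^2 - 6*x - 16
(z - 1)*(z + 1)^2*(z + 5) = z^4 + 6*z^3 + 4*z^2 - 6*z - 5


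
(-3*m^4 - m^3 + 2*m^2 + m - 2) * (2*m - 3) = -6*m^5 + 7*m^4 + 7*m^3 - 4*m^2 - 7*m + 6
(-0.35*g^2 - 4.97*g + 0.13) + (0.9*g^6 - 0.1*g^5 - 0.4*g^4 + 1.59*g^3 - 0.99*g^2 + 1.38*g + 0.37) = 0.9*g^6 - 0.1*g^5 - 0.4*g^4 + 1.59*g^3 - 1.34*g^2 - 3.59*g + 0.5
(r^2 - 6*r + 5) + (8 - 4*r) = r^2 - 10*r + 13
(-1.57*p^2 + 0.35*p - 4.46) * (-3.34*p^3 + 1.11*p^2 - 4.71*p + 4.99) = 5.2438*p^5 - 2.9117*p^4 + 22.6796*p^3 - 14.4334*p^2 + 22.7531*p - 22.2554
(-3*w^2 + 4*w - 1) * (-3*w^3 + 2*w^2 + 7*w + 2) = 9*w^5 - 18*w^4 - 10*w^3 + 20*w^2 + w - 2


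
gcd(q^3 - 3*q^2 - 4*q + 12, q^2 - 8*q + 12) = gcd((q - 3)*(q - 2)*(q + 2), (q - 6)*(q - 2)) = q - 2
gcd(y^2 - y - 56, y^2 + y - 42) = y + 7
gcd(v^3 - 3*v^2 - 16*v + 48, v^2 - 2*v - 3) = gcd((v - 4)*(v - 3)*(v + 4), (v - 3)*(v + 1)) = v - 3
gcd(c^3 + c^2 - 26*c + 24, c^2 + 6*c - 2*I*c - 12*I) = c + 6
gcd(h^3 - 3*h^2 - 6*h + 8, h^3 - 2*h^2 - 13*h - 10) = h + 2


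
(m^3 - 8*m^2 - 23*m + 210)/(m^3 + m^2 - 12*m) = (m^3 - 8*m^2 - 23*m + 210)/(m*(m^2 + m - 12))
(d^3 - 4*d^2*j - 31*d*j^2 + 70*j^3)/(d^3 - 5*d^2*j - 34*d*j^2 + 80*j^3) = (d - 7*j)/(d - 8*j)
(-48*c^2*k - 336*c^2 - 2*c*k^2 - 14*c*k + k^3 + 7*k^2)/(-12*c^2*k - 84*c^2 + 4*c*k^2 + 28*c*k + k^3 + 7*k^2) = (8*c - k)/(2*c - k)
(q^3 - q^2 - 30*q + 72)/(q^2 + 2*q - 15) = (q^2 + 2*q - 24)/(q + 5)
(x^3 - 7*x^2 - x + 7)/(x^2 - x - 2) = (x^2 - 8*x + 7)/(x - 2)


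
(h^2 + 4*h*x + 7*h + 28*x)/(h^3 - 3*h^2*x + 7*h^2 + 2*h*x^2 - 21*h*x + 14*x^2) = (h + 4*x)/(h^2 - 3*h*x + 2*x^2)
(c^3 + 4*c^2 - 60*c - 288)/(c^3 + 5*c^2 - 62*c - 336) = (c + 6)/(c + 7)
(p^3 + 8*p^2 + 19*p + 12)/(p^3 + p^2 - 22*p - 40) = (p^2 + 4*p + 3)/(p^2 - 3*p - 10)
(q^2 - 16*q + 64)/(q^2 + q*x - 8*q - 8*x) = (q - 8)/(q + x)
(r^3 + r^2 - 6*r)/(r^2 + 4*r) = (r^2 + r - 6)/(r + 4)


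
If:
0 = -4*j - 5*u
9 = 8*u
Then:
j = -45/32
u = 9/8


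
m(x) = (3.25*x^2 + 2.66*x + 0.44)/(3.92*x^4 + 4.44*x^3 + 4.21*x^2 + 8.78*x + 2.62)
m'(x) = (6.5*x + 2.66)/(3.92*x^4 + 4.44*x^3 + 4.21*x^2 + 8.78*x + 2.62) + (3.25*x^2 + 2.66*x + 0.44)*(-15.68*x^3 - 13.32*x^2 - 8.42*x - 8.78)/(3.92*x^4 + 4.44*x^3 + 4.21*x^2 + 8.78*x + 2.62)^2 = (-25.48*x^5 - 45.7116*x^4 - 30.52*x^3 + 11.4756*x^2 + 13.3252*x + 3.106)/(15.3664*x^8 + 34.8096*x^7 + 52.72*x^6 + 106.22*x^5 + 116.2313*x^4 + 97.1932*x^3 + 99.1488*x^2 + 46.0072*x + 6.8644)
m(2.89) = 0.08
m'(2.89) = -0.05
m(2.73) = 0.09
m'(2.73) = -0.05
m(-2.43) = 0.17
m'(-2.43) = 0.17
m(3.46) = 0.06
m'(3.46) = -0.03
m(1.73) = 0.17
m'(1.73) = -0.12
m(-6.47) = 0.02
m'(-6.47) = 0.01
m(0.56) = 0.29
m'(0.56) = 0.03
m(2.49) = 0.10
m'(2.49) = -0.06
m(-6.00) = 0.02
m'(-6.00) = 0.01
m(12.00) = 0.01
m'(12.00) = -0.00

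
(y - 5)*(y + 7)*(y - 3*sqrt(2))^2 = y^4 - 6*sqrt(2)*y^3 + 2*y^3 - 17*y^2 - 12*sqrt(2)*y^2 + 36*y + 210*sqrt(2)*y - 630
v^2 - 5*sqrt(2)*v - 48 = (v - 8*sqrt(2))*(v + 3*sqrt(2))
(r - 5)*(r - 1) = r^2 - 6*r + 5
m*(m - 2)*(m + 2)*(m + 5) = m^4 + 5*m^3 - 4*m^2 - 20*m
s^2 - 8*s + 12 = (s - 6)*(s - 2)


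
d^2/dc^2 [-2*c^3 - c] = -12*c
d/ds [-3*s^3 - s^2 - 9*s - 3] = -9*s^2 - 2*s - 9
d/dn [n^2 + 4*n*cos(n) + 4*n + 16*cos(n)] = -4*n*sin(n) + 2*n - 16*sin(n) + 4*cos(n) + 4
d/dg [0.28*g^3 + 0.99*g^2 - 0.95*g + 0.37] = 0.84*g^2 + 1.98*g - 0.95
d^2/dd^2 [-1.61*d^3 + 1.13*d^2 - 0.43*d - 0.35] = 2.26 - 9.66*d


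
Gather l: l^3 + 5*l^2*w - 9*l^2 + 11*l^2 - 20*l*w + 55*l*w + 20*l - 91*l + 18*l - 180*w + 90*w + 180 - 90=l^3 + l^2*(5*w + 2) + l*(35*w - 53) - 90*w + 90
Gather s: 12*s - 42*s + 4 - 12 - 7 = -30*s - 15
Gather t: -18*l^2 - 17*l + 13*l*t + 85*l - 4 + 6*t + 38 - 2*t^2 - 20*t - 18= -18*l^2 + 68*l - 2*t^2 + t*(13*l - 14) + 16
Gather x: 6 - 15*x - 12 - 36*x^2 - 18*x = -36*x^2 - 33*x - 6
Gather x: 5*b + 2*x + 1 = 5*b + 2*x + 1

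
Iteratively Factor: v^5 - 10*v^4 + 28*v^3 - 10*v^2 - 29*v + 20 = (v - 5)*(v^4 - 5*v^3 + 3*v^2 + 5*v - 4) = (v - 5)*(v - 4)*(v^3 - v^2 - v + 1) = (v - 5)*(v - 4)*(v + 1)*(v^2 - 2*v + 1) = (v - 5)*(v - 4)*(v - 1)*(v + 1)*(v - 1)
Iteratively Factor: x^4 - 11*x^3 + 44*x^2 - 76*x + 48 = (x - 4)*(x^3 - 7*x^2 + 16*x - 12) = (x - 4)*(x - 2)*(x^2 - 5*x + 6) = (x - 4)*(x - 3)*(x - 2)*(x - 2)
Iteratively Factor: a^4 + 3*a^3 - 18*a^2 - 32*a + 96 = (a - 3)*(a^3 + 6*a^2 - 32) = (a - 3)*(a + 4)*(a^2 + 2*a - 8) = (a - 3)*(a - 2)*(a + 4)*(a + 4)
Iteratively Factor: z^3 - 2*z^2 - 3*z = (z + 1)*(z^2 - 3*z) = (z - 3)*(z + 1)*(z)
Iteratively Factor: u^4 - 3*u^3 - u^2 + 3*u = (u + 1)*(u^3 - 4*u^2 + 3*u) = (u - 1)*(u + 1)*(u^2 - 3*u) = u*(u - 1)*(u + 1)*(u - 3)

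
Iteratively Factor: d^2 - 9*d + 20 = (d - 4)*(d - 5)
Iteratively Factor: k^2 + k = (k)*(k + 1)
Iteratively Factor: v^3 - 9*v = (v)*(v^2 - 9) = v*(v + 3)*(v - 3)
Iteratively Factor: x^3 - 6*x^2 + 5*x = (x - 5)*(x^2 - x) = (x - 5)*(x - 1)*(x)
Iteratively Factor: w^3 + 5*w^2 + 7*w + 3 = (w + 1)*(w^2 + 4*w + 3) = (w + 1)*(w + 3)*(w + 1)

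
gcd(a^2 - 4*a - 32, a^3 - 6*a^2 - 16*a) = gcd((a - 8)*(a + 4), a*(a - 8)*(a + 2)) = a - 8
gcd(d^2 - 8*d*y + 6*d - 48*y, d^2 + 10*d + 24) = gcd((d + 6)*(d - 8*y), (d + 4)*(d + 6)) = d + 6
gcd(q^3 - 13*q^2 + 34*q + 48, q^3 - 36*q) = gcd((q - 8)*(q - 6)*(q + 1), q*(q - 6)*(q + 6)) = q - 6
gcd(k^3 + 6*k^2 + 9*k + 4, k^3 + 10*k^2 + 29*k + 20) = k^2 + 5*k + 4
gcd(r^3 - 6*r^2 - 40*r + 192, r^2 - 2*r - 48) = r^2 - 2*r - 48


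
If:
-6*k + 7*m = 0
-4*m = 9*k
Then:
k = 0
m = 0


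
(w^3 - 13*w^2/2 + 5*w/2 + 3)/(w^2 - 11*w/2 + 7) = (2*w^3 - 13*w^2 + 5*w + 6)/(2*w^2 - 11*w + 14)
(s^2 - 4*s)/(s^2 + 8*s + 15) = s*(s - 4)/(s^2 + 8*s + 15)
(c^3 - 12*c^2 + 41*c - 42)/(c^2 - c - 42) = (c^2 - 5*c + 6)/(c + 6)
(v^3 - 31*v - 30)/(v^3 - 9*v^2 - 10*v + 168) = (v^2 + 6*v + 5)/(v^2 - 3*v - 28)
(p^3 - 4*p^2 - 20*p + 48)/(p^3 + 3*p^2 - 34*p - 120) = (p - 2)/(p + 5)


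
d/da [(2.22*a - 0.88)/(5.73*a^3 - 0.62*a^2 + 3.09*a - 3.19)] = (-25.4412*a^3 + 16.5036*a^2 - 1.0912*a - 4.3626)/(32.8329*a^6 - 7.1052*a^5 + 35.7958*a^4 - 40.389*a^3 + 13.5037*a^2 - 19.7142*a + 10.1761)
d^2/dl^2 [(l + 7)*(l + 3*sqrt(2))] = 2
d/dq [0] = 0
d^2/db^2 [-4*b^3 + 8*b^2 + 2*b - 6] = 16 - 24*b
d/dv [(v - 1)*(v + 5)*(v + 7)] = 3*v^2 + 22*v + 23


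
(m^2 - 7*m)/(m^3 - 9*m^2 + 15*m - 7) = m/(m^2 - 2*m + 1)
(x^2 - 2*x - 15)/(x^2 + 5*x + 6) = (x - 5)/(x + 2)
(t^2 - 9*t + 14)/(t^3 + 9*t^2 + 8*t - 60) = (t - 7)/(t^2 + 11*t + 30)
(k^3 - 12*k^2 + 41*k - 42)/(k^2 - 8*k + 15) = (k^2 - 9*k + 14)/(k - 5)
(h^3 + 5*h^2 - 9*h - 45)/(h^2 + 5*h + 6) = (h^2 + 2*h - 15)/(h + 2)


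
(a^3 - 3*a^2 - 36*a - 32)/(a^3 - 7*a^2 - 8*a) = (a + 4)/a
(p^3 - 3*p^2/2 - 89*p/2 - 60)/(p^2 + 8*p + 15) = (p^2 - 13*p/2 - 12)/(p + 3)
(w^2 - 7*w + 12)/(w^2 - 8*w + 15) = (w - 4)/(w - 5)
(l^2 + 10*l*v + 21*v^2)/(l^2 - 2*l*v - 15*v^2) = (-l - 7*v)/(-l + 5*v)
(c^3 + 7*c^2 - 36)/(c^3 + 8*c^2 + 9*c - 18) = (c - 2)/(c - 1)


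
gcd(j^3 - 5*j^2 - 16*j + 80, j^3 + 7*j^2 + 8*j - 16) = j + 4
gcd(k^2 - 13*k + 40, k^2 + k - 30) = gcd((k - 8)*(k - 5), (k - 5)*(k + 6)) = k - 5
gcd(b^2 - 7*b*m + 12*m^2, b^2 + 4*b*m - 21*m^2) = b - 3*m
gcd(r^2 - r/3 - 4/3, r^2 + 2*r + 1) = r + 1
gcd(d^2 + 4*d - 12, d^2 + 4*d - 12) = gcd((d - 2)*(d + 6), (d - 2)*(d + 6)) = d^2 + 4*d - 12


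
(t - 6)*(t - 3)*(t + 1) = t^3 - 8*t^2 + 9*t + 18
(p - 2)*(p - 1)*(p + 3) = p^3 - 7*p + 6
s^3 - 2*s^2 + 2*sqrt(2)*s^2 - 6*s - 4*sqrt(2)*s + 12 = (s - 2)*(s - sqrt(2))*(s + 3*sqrt(2))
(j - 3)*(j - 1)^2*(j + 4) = j^4 - j^3 - 13*j^2 + 25*j - 12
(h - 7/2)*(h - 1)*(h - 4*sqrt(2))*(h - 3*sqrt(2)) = h^4 - 7*sqrt(2)*h^3 - 9*h^3/2 + 55*h^2/2 + 63*sqrt(2)*h^2/2 - 108*h - 49*sqrt(2)*h/2 + 84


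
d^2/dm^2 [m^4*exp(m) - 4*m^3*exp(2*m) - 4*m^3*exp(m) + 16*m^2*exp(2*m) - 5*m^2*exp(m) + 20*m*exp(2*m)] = (m^4 - 16*m^3*exp(m) + 4*m^3 + 16*m^2*exp(m) - 17*m^2 + 184*m*exp(m) - 44*m + 112*exp(m) - 10)*exp(m)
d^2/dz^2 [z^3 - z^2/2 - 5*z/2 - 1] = 6*z - 1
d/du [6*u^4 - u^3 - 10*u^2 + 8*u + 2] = 24*u^3 - 3*u^2 - 20*u + 8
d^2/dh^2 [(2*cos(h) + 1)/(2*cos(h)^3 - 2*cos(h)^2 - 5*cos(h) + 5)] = (40*(1 - cos(h)^2)^2 + 32*cos(h)^6 + 44*cos(h)^5 - 244*cos(h)^3 - 96*cos(h)^2 + 215*cos(h) + 130)/((5 - 2*cos(h)^2)^3*(cos(h) - 1)^2)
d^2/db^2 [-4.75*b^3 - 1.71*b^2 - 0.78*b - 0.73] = -28.5*b - 3.42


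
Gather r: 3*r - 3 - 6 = 3*r - 9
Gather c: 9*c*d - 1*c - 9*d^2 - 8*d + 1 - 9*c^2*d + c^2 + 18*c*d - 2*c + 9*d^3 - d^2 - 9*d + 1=c^2*(1 - 9*d) + c*(27*d - 3) + 9*d^3 - 10*d^2 - 17*d + 2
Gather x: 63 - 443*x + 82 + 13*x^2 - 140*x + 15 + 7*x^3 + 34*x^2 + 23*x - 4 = 7*x^3 + 47*x^2 - 560*x + 156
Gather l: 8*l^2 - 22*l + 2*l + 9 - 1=8*l^2 - 20*l + 8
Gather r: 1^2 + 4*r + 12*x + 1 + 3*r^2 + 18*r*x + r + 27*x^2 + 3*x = 3*r^2 + r*(18*x + 5) + 27*x^2 + 15*x + 2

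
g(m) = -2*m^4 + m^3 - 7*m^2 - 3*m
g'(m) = -8*m^3 + 3*m^2 - 14*m - 3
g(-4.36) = -925.60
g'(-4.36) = 778.12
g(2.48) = -110.89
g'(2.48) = -141.29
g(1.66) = -34.88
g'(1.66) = -54.57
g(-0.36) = 0.09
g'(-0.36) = 2.80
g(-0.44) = -0.20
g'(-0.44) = 4.42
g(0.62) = -4.61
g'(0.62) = -12.43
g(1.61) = -32.24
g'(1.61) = -51.15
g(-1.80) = -44.11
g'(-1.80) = 78.58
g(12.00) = -40788.00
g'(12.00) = -13563.00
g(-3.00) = -243.00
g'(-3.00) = 282.00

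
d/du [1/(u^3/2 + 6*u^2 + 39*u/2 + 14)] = 6*(-u^2 - 8*u - 13)/(u^3 + 12*u^2 + 39*u + 28)^2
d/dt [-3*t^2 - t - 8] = -6*t - 1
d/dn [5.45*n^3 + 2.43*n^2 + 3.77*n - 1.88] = 16.35*n^2 + 4.86*n + 3.77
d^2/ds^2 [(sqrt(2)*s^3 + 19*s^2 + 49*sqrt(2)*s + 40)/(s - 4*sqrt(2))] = 2*(sqrt(2)*s^3 - 24*s^2 + 96*sqrt(2)*s + 1040)/(s^3 - 12*sqrt(2)*s^2 + 96*s - 128*sqrt(2))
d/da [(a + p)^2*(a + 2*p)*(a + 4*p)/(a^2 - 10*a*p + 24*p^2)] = 2*(a^5 - 11*a^4*p - 32*a^3*p^2 + 172*a^2*p^3 + 496*a*p^4 + 304*p^5)/(a^4 - 20*a^3*p + 148*a^2*p^2 - 480*a*p^3 + 576*p^4)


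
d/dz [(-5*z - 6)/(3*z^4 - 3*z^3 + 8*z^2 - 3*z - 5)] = (45*z^4 + 42*z^3 - 14*z^2 + 96*z + 7)/(9*z^8 - 18*z^7 + 57*z^6 - 66*z^5 + 52*z^4 - 18*z^3 - 71*z^2 + 30*z + 25)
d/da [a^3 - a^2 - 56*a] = 3*a^2 - 2*a - 56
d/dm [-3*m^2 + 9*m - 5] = 9 - 6*m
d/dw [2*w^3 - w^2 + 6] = 2*w*(3*w - 1)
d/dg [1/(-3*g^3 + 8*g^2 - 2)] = g*(9*g - 16)/(3*g^3 - 8*g^2 + 2)^2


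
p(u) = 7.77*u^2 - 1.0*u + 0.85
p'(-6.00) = -94.24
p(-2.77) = 63.24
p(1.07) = 8.68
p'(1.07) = 15.63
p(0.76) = 4.58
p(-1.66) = 23.92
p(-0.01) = 0.86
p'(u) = 15.54*u - 1.0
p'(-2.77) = -44.05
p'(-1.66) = -26.80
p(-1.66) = 23.92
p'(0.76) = 10.81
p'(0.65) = 9.10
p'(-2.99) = -47.46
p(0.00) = 0.85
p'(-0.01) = -1.16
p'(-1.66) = -26.80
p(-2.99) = 73.30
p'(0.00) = -1.00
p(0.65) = 3.48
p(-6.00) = 286.57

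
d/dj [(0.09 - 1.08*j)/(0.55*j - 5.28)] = (3.109095*j - 29.847312)/(0.55*j - 5.28)^3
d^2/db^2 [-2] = 0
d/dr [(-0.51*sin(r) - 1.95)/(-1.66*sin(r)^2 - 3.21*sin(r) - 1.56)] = (-6.474*sin(r) + 0.4233*cos(2*r) - 5.8872)*cos(r)/(1.66*sin(r)^2 + 3.21*sin(r) + 1.56)^2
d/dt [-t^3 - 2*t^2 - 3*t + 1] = -3*t^2 - 4*t - 3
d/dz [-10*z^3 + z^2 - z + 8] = -30*z^2 + 2*z - 1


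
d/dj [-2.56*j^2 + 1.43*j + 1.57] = 1.43 - 5.12*j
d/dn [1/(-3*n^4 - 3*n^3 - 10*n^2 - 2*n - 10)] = (12*n^3 + 9*n^2 + 20*n + 2)/(3*n^4 + 3*n^3 + 10*n^2 + 2*n + 10)^2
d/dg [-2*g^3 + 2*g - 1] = 2 - 6*g^2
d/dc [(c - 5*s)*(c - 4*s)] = 2*c - 9*s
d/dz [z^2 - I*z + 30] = 2*z - I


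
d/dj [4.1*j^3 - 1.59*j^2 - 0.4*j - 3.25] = 12.3*j^2 - 3.18*j - 0.4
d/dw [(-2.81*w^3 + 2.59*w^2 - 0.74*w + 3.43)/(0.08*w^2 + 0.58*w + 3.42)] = (-0.2248*w^4 - 3.2596*w^3 - 27.2692*w^2 + 17.1668*w - 4.5202)/(0.0064*w^4 + 0.0928*w^3 + 0.8836*w^2 + 3.9672*w + 11.6964)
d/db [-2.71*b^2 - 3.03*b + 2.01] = -5.42*b - 3.03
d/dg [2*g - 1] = 2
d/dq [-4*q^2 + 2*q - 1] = 2 - 8*q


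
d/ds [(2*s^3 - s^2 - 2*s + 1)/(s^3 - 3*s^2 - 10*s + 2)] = (-5*s^4 - 36*s^3 + 13*s^2 + 2*s + 6)/(s^6 - 6*s^5 - 11*s^4 + 64*s^3 + 88*s^2 - 40*s + 4)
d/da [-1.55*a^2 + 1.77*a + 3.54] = 1.77 - 3.1*a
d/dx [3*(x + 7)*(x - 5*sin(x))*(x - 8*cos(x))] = 3*(x + 7)*(x - 5*sin(x))*(8*sin(x) + 1) - 3*(x + 7)*(x - 8*cos(x))*(5*cos(x) - 1) + 3*(x - 5*sin(x))*(x - 8*cos(x))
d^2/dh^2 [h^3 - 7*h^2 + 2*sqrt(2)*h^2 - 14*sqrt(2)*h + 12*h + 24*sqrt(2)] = 6*h - 14 + 4*sqrt(2)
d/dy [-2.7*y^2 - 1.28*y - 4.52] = -5.4*y - 1.28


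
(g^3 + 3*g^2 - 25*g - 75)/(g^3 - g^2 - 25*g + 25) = (g + 3)/(g - 1)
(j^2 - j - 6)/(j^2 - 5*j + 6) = (j + 2)/(j - 2)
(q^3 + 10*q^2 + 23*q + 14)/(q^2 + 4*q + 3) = (q^2 + 9*q + 14)/(q + 3)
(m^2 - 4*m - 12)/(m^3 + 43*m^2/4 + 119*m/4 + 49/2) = 4*(m - 6)/(4*m^2 + 35*m + 49)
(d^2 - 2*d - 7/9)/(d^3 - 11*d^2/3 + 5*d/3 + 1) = (d - 7/3)/(d^2 - 4*d + 3)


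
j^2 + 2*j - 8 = (j - 2)*(j + 4)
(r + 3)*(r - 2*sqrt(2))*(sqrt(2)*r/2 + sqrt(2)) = sqrt(2)*r^3/2 - 2*r^2 + 5*sqrt(2)*r^2/2 - 10*r + 3*sqrt(2)*r - 12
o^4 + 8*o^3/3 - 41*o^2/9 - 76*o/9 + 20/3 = (o - 5/3)*(o - 2/3)*(o + 2)*(o + 3)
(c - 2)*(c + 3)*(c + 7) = c^3 + 8*c^2 + c - 42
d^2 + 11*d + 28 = (d + 4)*(d + 7)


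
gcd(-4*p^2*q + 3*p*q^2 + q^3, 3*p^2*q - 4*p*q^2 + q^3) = p*q - q^2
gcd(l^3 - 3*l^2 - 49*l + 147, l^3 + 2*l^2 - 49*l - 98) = l^2 - 49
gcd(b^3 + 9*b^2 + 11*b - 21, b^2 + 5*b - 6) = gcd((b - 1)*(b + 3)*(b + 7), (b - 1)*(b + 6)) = b - 1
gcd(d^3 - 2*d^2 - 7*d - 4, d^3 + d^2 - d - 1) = d^2 + 2*d + 1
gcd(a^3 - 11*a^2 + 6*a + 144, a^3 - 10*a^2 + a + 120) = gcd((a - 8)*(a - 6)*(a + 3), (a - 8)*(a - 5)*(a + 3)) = a^2 - 5*a - 24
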